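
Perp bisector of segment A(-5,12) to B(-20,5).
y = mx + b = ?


Midpoint = (-12.5, 8.5)
Slope of AB = dy/dx = -7/(-15) = 0.4667
Perp slope = -dx/dy = -15/7 = -2.1429
b = My - (perp slope)*Mx = 8.5 + (-15*(-12.5))/(-7) = 8.5 - 26.7857 = -18.2857

y = -2.1429x - 18.2857


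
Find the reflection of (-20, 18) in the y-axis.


Reflection rule for y-axis: (-x, y)
(-20, 18) -> (20, 18)

(20, 18)


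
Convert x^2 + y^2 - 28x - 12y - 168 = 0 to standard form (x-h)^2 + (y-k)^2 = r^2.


h = -D/2 = 28/2 = 14
k = -E/2 = 12/2 = 6
r^2 = h^2 + k^2 - F = 196 + 36 + 168 = 400
r = 20

Center (14, 6), radius = 20


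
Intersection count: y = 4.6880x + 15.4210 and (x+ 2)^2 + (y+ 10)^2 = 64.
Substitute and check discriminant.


Substitute y = 4.6880x + 15.4210: (x+ 2)^2 + (4.6880x+15.4210+ 10)^2 = 64
Expand to Ax^2 + Bx + C = 0, where b-k = 25.421
A = 1+m^2 = 22.977344
B = 2(m(b-k) - h) = 2(4.6880*25.421 + 2) = 242.347296
C = h^2 + (b-k)^2 - r^2 = 4 + 646.227241 - 64 = 586.227241
disc = B^2-4AC = 58732.2119 - 53879.7799 = 4852.4320
disc > 0

2 intersection points


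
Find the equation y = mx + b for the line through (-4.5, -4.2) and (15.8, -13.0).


m = (-8.8)/(20.3) = -0.4335
b = y1 - m*x1 = -4.2 - (-8.8*(-4.5))/(20.3) = -4.2 - 1.9507 = -6.1507

y = -0.4335x - 6.1507


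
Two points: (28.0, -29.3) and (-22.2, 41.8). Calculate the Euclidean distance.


dx = -22.2 - 28.0 = -50.2
dy = 41.8 + 29.3 = 71.1
d = sqrt(2520.04 + 5055.21) = sqrt(7575.25) = 87.0359

87.0359


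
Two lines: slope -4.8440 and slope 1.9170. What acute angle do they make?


m1-m2 = -6.761
1+m1*m2 = -8.285948
tan(theta) = |-6.761/(-8.285948)| = 0.815960
theta = arctan(|-6.761/(-8.285948)|) = 39.2131 degrees (acute angle)

39.2131 degrees


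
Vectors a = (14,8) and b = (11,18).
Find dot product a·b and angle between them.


a·b = 14*11 + 8*18 = 154 + 144 = 298
|a| = sqrt(196+64) = 16.1245
|b| = sqrt(121+324) = 21.0950
cos(theta) = 298/(sqrt(260)*sqrt(445)) = 298/sqrt(115700) = 0.876092
theta = arccos(298/sqrt(115700)) = 28.8256 degrees

a·b = 298, theta = 28.8256 deg


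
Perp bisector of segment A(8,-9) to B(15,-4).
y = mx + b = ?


Midpoint = (11.5, -6.5)
Slope of AB = dy/dx = 5/7 = 0.7143
Perp slope = -dx/dy = -7/5 = -1.4000
b = My - (perp slope)*Mx = -6.5 + (7*11.5)/5 = -6.5 + 16.1000 = 9.6000

y = -1.4000x + 9.6000


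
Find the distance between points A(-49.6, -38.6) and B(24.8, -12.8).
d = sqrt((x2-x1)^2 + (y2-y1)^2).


dx = 24.8 + 49.6 = 74.4
dy = -12.8 + 38.6 = 25.8
d = sqrt(5535.36 + 665.64) = sqrt(6201) = 78.7464

78.7464


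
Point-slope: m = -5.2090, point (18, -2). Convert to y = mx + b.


y + 2 = -5.2090(x - 18)
y = -5.2090x - 2 + 5.2090*18
y = -5.2090x + 91.7620

y = -5.2090x + 91.7620


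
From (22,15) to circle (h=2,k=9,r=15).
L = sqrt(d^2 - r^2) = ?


d = sqrt((22-2)^2 + (15-9)^2) = sqrt(400+36) = 20.8806
L = sqrt(436.0000 - 225) = sqrt(211.0000) = 14.5258

14.5258


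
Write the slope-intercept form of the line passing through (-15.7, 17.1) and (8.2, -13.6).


m = (-30.7)/(23.9) = -1.2845
b = y1 - m*x1 = 17.1 - (-30.7*(-15.7))/(23.9) = 17.1 - 20.1669 = -3.0669

y = -1.2845x - 3.0669


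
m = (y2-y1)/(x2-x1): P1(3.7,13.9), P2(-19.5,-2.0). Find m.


dy = -2.0 - 13.9 = -15.9
dx = -19.5 - 3.7 = -23.2
m = -15.9/(-23.2) = 0.6853

m = 0.6853


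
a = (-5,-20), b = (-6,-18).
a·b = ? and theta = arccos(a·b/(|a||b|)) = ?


a·b = -5*(-6) - 20*(-18) = 30 + 360 = 390
|a| = sqrt(25+400) = 20.6155
|b| = sqrt(36+324) = 18.9737
cos(theta) = 390/(sqrt(425)*sqrt(360)) = 390/sqrt(153000) = 0.997054
theta = arccos(390/sqrt(153000)) = 4.3987 degrees

a·b = 390, theta = 4.3987 deg


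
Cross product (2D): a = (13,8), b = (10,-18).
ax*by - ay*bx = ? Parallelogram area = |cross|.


cross = 13*(-18) - 8*10 = -234 - 80 = -314
Parallelogram area = |-314| = 314

cross = -314, parallelogram area = 314


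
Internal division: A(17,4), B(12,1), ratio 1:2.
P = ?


Px = (1*12 + 2*17)/3 = 46/3 = 15.3333
Py = (1*1 + 2*4)/3 = 9/3 = 3.0000

P = (15.3333, 3.0000)


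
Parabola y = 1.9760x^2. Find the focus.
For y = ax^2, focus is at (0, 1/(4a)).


a = 1.9760
4a = 7.9040
focus = (0, 1/7.9040) = (0, 0.1265)

Focus = (0, 0.1265)


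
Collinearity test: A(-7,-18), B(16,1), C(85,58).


-7*(1-58) + 16*(58+ 18) + 85*(-18-1)
= 399 + 1216 - 1615 = 0

Yes, collinear (determinant = 0)


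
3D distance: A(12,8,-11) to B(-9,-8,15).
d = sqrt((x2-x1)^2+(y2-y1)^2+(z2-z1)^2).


dx=-21, dy=-16, dz=26
d = sqrt(441+256+676) = sqrt(1373) = 37.0540

37.0540


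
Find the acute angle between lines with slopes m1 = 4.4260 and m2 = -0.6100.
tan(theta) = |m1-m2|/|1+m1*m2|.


m1-m2 = 5.036
1+m1*m2 = -1.69986
tan(theta) = |5.036/(-1.69986)| = 2.962597
theta = arctan(|5.036/(-1.69986)|) = 71.3483 degrees (acute angle)

71.3483 degrees


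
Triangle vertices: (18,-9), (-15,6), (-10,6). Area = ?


18*(6-6) = 0
-15*(6+ 9) = -225
-10*(-9-6) = 150
sum = -75
Area = |-75|/2 = 37.5000

37.5000 sq units


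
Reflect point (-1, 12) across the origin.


Reflection rule for origin: (-x, -y)
(-1, 12) -> (1, -12)

(1, -12)


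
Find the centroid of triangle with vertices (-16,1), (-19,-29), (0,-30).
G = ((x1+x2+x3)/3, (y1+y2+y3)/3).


Gx = (-16- 19+0)/3 = -35/3 = -11.6667
Gy = (1- 29- 30)/3 = -58/3 = -19.3333

G = (-11.6667, -19.3333)


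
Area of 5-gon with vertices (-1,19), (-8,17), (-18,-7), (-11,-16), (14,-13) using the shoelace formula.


sum(xi*y_{i+1}) = -1*17 - 8*(-7) - 18*(-16) - 11*(-13) + 14*19 = 736
sum(yi*x_{i+1}) = 19*(-8) + 17*(-18) - 7*(-11) - 16*14 - 13*(-1) = -592
Area = |736 + 592|/2 = 1328/2 = 664.0000

664.0000 sq units


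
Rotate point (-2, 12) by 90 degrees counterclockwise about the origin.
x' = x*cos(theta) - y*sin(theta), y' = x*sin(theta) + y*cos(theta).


cos(90) = 0, sin(90) = 1
x' = -2*0 - 12*1 = -12
y' = -2*1 + 12*0 = -2

(-12, -2)


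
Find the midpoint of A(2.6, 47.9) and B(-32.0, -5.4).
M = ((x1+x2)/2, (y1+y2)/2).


Mx = (2.6 - 32.0)/2 = -29.4/2 = -14.7000
My = (47.9 - 5.4)/2 = 42.5/2 = 21.2500

(-14.7000, 21.2500)


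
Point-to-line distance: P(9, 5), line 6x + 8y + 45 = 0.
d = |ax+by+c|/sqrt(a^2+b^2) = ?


|6*9 + 8*5 + 45| = |139| = 139
sqrt(36 + 64) = sqrt(100) = 10.0000
d = 139/sqrt(100) = 13.9000

13.9000


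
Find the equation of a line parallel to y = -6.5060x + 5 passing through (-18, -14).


Parallel lines have equal slopes.
m2 = -6.5060
b2 = -14 + 6.5060*(-18) = -131.1080

y = -6.5060x - 131.1080


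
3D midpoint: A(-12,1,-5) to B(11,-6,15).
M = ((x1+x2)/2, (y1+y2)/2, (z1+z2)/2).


Mx = (-12+11)/2 = -0.5000
My = (1- 6)/2 = -2.5000
Mz = (-5+15)/2 = 5.0000

M = (-0.5000, -2.5000, 5.0000)


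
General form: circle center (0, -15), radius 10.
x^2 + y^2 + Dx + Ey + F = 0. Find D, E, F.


(x-0)^2 + (y+ 15)^2 = 10^2
D = -2h = 0, E = -2k = 30
F = h^2+k^2-r^2 = 0+225-100 = 125

D = 0, E = 30, F = 125


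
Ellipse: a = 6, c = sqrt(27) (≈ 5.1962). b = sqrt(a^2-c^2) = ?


b^2 = 6^2 - (sqrt(27))^2 = 36 - 27 = 9
b = sqrt(9) = 3

b = 3


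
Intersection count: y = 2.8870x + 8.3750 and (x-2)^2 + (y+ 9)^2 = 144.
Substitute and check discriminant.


Substitute y = 2.8870x + 8.3750: (x-2)^2 + (2.8870x+8.3750+ 9)^2 = 144
Expand to Ax^2 + Bx + C = 0, where b-k = 17.375
A = 1+m^2 = 9.334769
B = 2(m(b-k) - h) = 2(2.8870*17.375 - 2) = 96.32325
C = h^2 + (b-k)^2 - r^2 = 4 + 301.890625 - 144 = 161.890625
disc = B^2-4AC = 9278.1685 - 6044.8464 = 3233.3221
disc > 0

2 intersection points


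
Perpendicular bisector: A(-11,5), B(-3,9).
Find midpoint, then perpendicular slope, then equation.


Midpoint = (-7, 7)
Slope of AB = dy/dx = 4/8 = 0.5000
Perp slope = -dx/dy = -8/4 = -2.0000
b = My - (perp slope)*Mx = 7 + (8*(-7))/4 = 7 - 14.0000 = -7.0000

y = -2.0000x - 7.0000


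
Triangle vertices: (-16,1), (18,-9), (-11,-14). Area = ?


-16*(-9+ 14) = -80
18*(-14-1) = -270
-11*(1+ 9) = -110
sum = -460
Area = |-460|/2 = 230.0000

230.0000 sq units


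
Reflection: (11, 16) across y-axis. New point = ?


Reflection rule for y-axis: (-x, y)
(11, 16) -> (-11, 16)

(-11, 16)


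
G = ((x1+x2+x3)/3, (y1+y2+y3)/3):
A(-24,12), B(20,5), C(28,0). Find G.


Gx = (-24+20+28)/3 = 24/3 = 8.0000
Gy = (12+5+0)/3 = 17/3 = 5.6667

G = (8.0000, 5.6667)


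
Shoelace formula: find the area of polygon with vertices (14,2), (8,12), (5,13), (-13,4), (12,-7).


sum(xi*y_{i+1}) = 14*12 + 8*13 + 5*4 - 13*(-7) + 12*2 = 407
sum(yi*x_{i+1}) = 2*8 + 12*5 + 13*(-13) + 4*12 - 7*14 = -143
Area = |407 + 143|/2 = 550/2 = 275.0000

275.0000 sq units


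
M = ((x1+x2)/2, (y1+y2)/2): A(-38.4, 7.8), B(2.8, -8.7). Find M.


Mx = (-38.4 + 2.8)/2 = -35.6/2 = -17.8000
My = (7.8 - 8.7)/2 = -0.9/2 = -0.4500

(-17.8000, -0.4500)


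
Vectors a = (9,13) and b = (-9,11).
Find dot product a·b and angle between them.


a·b = 9*(-9) + 13*11 = -81 + 143 = 62
|a| = sqrt(81+169) = 15.8114
|b| = sqrt(81+121) = 14.2127
cos(theta) = 62/(sqrt(250)*sqrt(202)) = 62/sqrt(50500) = 0.275896
theta = arccos(62/sqrt(50500)) = 73.9846 degrees

a·b = 62, theta = 73.9846 deg


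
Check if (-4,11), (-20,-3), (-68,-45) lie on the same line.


-4*(-3+ 45) - 20*(-45-11) - 68*(11+ 3)
= -168 + 1120 - 952 = 0

Yes, collinear (determinant = 0)


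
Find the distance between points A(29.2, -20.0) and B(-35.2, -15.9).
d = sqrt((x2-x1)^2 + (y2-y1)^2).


dx = -35.2 - 29.2 = -64.4
dy = -15.9 + 20.0 = 4.1
d = sqrt(4147.36 + 16.81) = sqrt(4164.17) = 64.5304

64.5304


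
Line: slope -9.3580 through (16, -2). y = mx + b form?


y + 2 = -9.3580(x - 16)
y = -9.3580x - 2 + 9.3580*16
y = -9.3580x + 147.7280

y = -9.3580x + 147.7280


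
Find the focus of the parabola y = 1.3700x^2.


a = 1.3700
4a = 5.4800
focus = (0, 1/5.4800) = (0, 0.1825)

Focus = (0, 0.1825)


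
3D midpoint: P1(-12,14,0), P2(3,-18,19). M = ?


Mx = (-12+3)/2 = -4.5000
My = (14- 18)/2 = -2.0000
Mz = (0+19)/2 = 9.5000

M = (-4.5000, -2.0000, 9.5000)


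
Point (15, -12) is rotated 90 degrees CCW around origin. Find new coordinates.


cos(90) = 0, sin(90) = 1
x' = 15*0 + 12*1 = 12
y' = 15*1 - 12*0 = 15

(12, 15)


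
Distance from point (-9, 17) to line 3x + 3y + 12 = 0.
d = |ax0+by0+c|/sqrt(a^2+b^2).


|3*(-9) + 3*17 + 12| = |36| = 36
sqrt(9 + 9) = sqrt(18) = 4.2426
d = 36/sqrt(18) = 8.4853

8.4853


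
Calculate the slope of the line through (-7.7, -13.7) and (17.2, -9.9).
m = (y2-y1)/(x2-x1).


dy = -9.9 + 13.7 = 3.8
dx = 17.2 + 7.7 = 24.9
m = 3.8/24.9 = 0.1526

m = 0.1526


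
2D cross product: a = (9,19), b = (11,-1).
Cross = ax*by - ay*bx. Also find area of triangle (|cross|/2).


cross = 9*(-1) - 19*11 = -9 - 209 = -218
Triangle area = |-218|/2 = 218/2 = 109.0000

cross = -218, triangle area = 109.0000


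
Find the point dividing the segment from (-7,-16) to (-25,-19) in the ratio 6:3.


Px = (6*(-25) + 3*(-7))/9 = -171/9 = -19.0000
Py = (6*(-19) + 3*(-16))/9 = -162/9 = -18.0000

P = (-19.0000, -18.0000)


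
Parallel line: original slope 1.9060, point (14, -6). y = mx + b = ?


Parallel lines have equal slopes.
m2 = 1.9060
b2 = -6 - 1.9060*14 = -32.6840

y = 1.9060x - 32.6840


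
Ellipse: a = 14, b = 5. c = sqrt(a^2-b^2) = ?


c^2 = 14^2 - 5^2 = 196 - 25 = 171
c = sqrt(171) = 13.0767

c = 13.0767


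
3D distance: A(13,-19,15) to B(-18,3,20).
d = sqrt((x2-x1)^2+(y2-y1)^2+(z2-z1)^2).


dx=-31, dy=22, dz=5
d = sqrt(961+484+25) = sqrt(1470) = 38.3406

38.3406


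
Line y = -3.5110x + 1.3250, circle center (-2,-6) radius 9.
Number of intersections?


Substitute y = -3.5110x + 1.3250: (x+ 2)^2 + (-3.5110x+1.3250+ 6)^2 = 81
Expand to Ax^2 + Bx + C = 0, where b-k = 7.325
A = 1+m^2 = 13.327121
B = 2(m(b-k) - h) = 2(-3.5110*7.325 + 2) = -47.43615
C = h^2 + (b-k)^2 - r^2 = 4 + 53.655625 - 81 = -23.344375
disc = B^2-4AC = 2250.1883 + 1244.4532 = 3494.6415
disc > 0

2 intersection points


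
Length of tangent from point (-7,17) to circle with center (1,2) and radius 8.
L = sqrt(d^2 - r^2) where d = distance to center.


d = sqrt((-7-1)^2 + (17-2)^2) = sqrt(64+225) = 17.0000
L = sqrt(289.0000 - 64) = sqrt(225.0000) = 15.0000

15.0000


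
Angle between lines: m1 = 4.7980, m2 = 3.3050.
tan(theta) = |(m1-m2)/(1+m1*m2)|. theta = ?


m1-m2 = 1.493
1+m1*m2 = 16.85739
tan(theta) = |1.493/16.85739| = 0.088566
theta = arctan(|1.493/16.85739|) = 5.0613 degrees (acute angle)

5.0613 degrees


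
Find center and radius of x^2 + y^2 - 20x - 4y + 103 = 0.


h = -D/2 = 20/2 = 10
k = -E/2 = 4/2 = 2
r^2 = h^2 + k^2 - F = 100 + 4 - 103 = 1
r = 1

Center (10, 2), radius = 1


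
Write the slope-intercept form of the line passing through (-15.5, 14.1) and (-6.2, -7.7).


m = (-21.8)/(9.3) = -2.3441
b = y1 - m*x1 = 14.1 - (-21.8*(-15.5))/(9.3) = 14.1 - 36.3333 = -22.2333

y = -2.3441x - 22.2333


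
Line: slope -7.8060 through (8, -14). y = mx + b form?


y + 14 = -7.8060(x - 8)
y = -7.8060x - 14 + 7.8060*8
y = -7.8060x + 48.4480

y = -7.8060x + 48.4480


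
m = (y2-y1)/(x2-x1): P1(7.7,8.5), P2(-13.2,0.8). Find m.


dy = 0.8 - 8.5 = -7.7
dx = -13.2 - 7.7 = -20.9
m = -7.7/(-20.9) = 0.3684

m = 0.3684


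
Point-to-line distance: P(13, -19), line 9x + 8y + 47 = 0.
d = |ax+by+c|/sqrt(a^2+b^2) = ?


|9*13 + 8*(-19) + 47| = |12| = 12
sqrt(81 + 64) = sqrt(145) = 12.0416
d = 12/sqrt(145) = 0.9965

0.9965


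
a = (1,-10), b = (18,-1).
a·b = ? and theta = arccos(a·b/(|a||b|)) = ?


a·b = 1*18 - 10*(-1) = 18 + 10 = 28
|a| = sqrt(1+100) = 10.0499
|b| = sqrt(324+1) = 18.0278
cos(theta) = 28/(sqrt(101)*sqrt(325)) = 28/sqrt(32825) = 0.154545
theta = arccos(28/sqrt(32825)) = 81.1096 degrees

a·b = 28, theta = 81.1096 deg


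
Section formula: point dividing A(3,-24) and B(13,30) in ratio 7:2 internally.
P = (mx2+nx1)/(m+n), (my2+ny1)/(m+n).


Px = (7*13 + 2*3)/9 = 97/9 = 10.7778
Py = (7*30 + 2*(-24))/9 = 162/9 = 18.0000

P = (10.7778, 18.0000)


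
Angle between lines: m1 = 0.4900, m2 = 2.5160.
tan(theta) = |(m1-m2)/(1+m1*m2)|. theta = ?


m1-m2 = -2.026
1+m1*m2 = 2.23284
tan(theta) = |-2.026/2.23284| = 0.907365
theta = arctan(|-2.026/2.23284|) = 42.2195 degrees (acute angle)

42.2195 degrees


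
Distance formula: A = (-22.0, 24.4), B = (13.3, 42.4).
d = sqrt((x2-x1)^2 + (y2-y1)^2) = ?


dx = 13.3 + 22.0 = 35.3
dy = 42.4 - 24.4 = 18.0
d = sqrt(1246.09 + 324.0) = sqrt(1570.09) = 39.6244

39.6244


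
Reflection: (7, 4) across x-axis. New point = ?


Reflection rule for x-axis: (x, -y)
(7, 4) -> (7, -4)

(7, -4)


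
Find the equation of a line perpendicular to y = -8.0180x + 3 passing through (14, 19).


Perpendicular slope = -1/m1 = -1/(-8.0180) = 0.1247
b2 = y0 - m2*x0 = 19 + 14/(-8.0180) = 19 - 1.7461 = 17.2539

y = 0.1247x + 17.2539


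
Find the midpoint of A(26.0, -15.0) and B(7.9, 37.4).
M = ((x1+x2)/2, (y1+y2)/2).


Mx = (26.0 + 7.9)/2 = 33.9/2 = 16.9500
My = (-15.0 + 37.4)/2 = 22.4/2 = 11.2000

(16.9500, 11.2000)


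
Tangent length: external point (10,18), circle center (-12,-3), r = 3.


d = sqrt((10+ 12)^2 + (18+ 3)^2) = sqrt(484+441) = 30.4138
L = sqrt(925.0000 - 9) = sqrt(916.0000) = 30.2655

30.2655


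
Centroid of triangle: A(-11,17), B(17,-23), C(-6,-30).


Gx = (-11+17- 6)/3 = 0/3 = 0
Gy = (17- 23- 30)/3 = -36/3 = -12.0000

G = (0, -12.0000)


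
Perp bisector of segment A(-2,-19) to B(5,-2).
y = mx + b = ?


Midpoint = (1.5, -10.5)
Slope of AB = dy/dx = 17/7 = 2.4286
Perp slope = -dx/dy = -7/17 = -0.4118
b = My - (perp slope)*Mx = -10.5 + (7*1.5)/17 = -10.5 + 0.6176 = -9.8824

y = -0.4118x - 9.8824


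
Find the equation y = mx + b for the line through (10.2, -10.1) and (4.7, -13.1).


m = (-3.0)/(-5.5) = 0.5455
b = y1 - m*x1 = -10.1 - (-3.0*10.2)/(-5.5) = -10.1 - 5.5636 = -15.6636

y = 0.5455x - 15.6636


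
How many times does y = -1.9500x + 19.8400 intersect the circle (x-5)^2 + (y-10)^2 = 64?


Substitute y = -1.9500x + 19.8400: (x-5)^2 + (-1.9500x+19.8400-10)^2 = 64
Expand to Ax^2 + Bx + C = 0, where b-k = 9.84
A = 1+m^2 = 4.8025
B = 2(m(b-k) - h) = 2(-1.9500*9.84 - 5) = -48.376
C = h^2 + (b-k)^2 - r^2 = 25 + 96.8256 - 64 = 57.8256
disc = B^2-4AC = 2340.2374 - 1110.8298 = 1229.4076
disc > 0

2 intersection points


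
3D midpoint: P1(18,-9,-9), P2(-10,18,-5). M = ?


Mx = (18- 10)/2 = 4.0000
My = (-9+18)/2 = 4.5000
Mz = (-9- 5)/2 = -7.0000

M = (4.0000, 4.5000, -7.0000)


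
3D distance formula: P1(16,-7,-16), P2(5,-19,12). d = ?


dx=-11, dy=-12, dz=28
d = sqrt(121+144+784) = sqrt(1049) = 32.3883

32.3883


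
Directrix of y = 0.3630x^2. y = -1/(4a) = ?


a = 0.3630
1/(4a) = 0.6887
directrix: y = -0.6887 = -0.6887

y = -0.6887


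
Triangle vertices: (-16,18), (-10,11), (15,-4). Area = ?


-16*(11+ 4) = -240
-10*(-4-18) = 220
15*(18-11) = 105
sum = 85
Area = |85|/2 = 42.5000

42.5000 sq units


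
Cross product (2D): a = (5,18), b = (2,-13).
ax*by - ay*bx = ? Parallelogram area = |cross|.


cross = 5*(-13) - 18*2 = -65 - 36 = -101
Parallelogram area = |-101| = 101

cross = -101, parallelogram area = 101


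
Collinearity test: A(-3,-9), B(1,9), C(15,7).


-3*(9-7) + 1*(7+ 9) + 15*(-9-9)
= -6 + 16 - 270 = -260

No, not collinear (determinant = -260)


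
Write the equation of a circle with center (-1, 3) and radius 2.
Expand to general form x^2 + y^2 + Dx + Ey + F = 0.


(x+ 1)^2 + (y-3)^2 = 2^2
D = -2h = 2, E = -2k = -6
F = h^2+k^2-r^2 = 1+9-4 = 6

x^2 + y^2 + 2x - 6y + 6 = 0


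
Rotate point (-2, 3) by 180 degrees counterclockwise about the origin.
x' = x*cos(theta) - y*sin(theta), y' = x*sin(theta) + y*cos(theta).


cos(180) = -1, sin(180) = 0
x' = -2*(-1) - 3*0 = 2
y' = -2*0 + 3*(-1) = -3

(2, -3)


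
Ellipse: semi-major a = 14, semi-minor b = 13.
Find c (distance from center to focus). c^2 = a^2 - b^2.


c^2 = 14^2 - 13^2 = 196 - 169 = 27
c = sqrt(27) = 5.1962

c = 5.1962


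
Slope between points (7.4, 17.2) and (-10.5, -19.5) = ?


dy = -19.5 - 17.2 = -36.7
dx = -10.5 - 7.4 = -17.9
m = -36.7/(-17.9) = 2.0503

m = 2.0503


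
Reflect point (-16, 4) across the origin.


Reflection rule for origin: (-x, -y)
(-16, 4) -> (16, -4)

(16, -4)


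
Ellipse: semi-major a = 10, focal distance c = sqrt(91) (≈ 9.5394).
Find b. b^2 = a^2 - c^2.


b^2 = 10^2 - (sqrt(91))^2 = 100 - 91 = 9
b = sqrt(9) = 3

b = 3


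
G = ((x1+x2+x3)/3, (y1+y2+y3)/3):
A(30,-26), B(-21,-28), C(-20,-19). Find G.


Gx = (30- 21- 20)/3 = -11/3 = -3.6667
Gy = (-26- 28- 19)/3 = -73/3 = -24.3333

G = (-3.6667, -24.3333)


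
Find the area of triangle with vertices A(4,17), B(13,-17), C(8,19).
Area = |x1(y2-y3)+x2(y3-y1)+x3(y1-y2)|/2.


4*(-17-19) = -144
13*(19-17) = 26
8*(17+ 17) = 272
sum = 154
Area = |154|/2 = 77.0000

77.0000 sq units


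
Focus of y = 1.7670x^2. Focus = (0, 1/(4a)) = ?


a = 1.7670
4a = 7.0680
focus = (0, 1/7.0680) = (0, 0.1415)

Focus = (0, 0.1415)


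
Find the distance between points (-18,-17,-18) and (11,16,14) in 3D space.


dx=29, dy=33, dz=32
d = sqrt(841+1089+1024) = sqrt(2954) = 54.3507

54.3507


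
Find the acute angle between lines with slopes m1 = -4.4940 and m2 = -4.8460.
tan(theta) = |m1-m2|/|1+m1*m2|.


m1-m2 = 0.352
1+m1*m2 = 22.777924
tan(theta) = |0.352/22.777924| = 0.015454
theta = arctan(|0.352/22.777924|) = 0.8854 degrees (acute angle)

0.8854 degrees


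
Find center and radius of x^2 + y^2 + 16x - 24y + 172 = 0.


h = -D/2 = -16/2 = -8
k = -E/2 = 24/2 = 12
r^2 = h^2 + k^2 - F = 64 + 144 - 172 = 36
r = 6

Center (-8, 12), radius = 6


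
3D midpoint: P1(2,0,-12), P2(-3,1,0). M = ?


Mx = (2- 3)/2 = -0.5000
My = (0+1)/2 = 0.5000
Mz = (-12+0)/2 = -6.0000

M = (-0.5000, 0.5000, -6.0000)


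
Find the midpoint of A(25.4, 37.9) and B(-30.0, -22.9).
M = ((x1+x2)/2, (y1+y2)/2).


Mx = (25.4 - 30.0)/2 = -4.6/2 = -2.3000
My = (37.9 - 22.9)/2 = 15.0/2 = 7.5000

(-2.3000, 7.5000)


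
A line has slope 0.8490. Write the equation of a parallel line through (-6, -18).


Parallel lines have equal slopes.
m2 = 0.8490
b2 = -18 - 0.8490*(-6) = -12.9060

y = 0.8490x - 12.9060


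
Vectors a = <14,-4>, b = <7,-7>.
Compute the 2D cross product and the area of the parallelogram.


cross = 14*(-7) + 4*7 = -98 + 28 = -70
Parallelogram area = |-70| = 70

cross = -70, parallelogram area = 70


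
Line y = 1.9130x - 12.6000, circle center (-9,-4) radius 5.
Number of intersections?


Substitute y = 1.9130x - 12.6000: (x+ 9)^2 + (1.9130x- 12.6000+ 4)^2 = 25
Expand to Ax^2 + Bx + C = 0, where b-k = -8.6
A = 1+m^2 = 4.659569
B = 2(m(b-k) - h) = 2(1.9130*(-8.6) + 9) = -14.9036
C = h^2 + (b-k)^2 - r^2 = 81 + 73.96 - 25 = 129.96
disc = B^2-4AC = 222.1173 - 2422.2303 = -2200.1130
disc < 0

0 intersection points


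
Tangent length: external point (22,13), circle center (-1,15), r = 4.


d = sqrt((22+ 1)^2 + (13-15)^2) = sqrt(529+4) = 23.0868
L = sqrt(533.0000 - 16) = sqrt(517.0000) = 22.7376

22.7376


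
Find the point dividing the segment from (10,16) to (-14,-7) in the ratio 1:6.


Px = (1*(-14) + 6*10)/7 = 46/7 = 6.5714
Py = (1*(-7) + 6*16)/7 = 89/7 = 12.7143

P = (6.5714, 12.7143)


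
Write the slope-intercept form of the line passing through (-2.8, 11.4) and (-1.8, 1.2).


m = (-10.2)/(1) = -10.2000
b = y1 - m*x1 = 11.4 - (-10.2*(-2.8))/(1) = 11.4 - 28.5600 = -17.1600

y = -10.2000x - 17.1600


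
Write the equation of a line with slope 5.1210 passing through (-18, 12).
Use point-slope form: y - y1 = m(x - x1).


y - 12 = 5.1210(x + 18)
y = 5.1210x + 12 - 5.1210*(-18)
y = 5.1210x + 104.1780

y = 5.1210x + 104.1780


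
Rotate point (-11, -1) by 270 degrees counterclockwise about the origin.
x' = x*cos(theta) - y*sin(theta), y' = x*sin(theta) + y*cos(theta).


cos(270) = 0, sin(270) = -1
x' = -11*0 + 1*(-1) = -1
y' = -11*(-1) - 1*0 = 11

(-1, 11)


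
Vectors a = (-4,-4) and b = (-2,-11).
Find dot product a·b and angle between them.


a·b = -4*(-2) - 4*(-11) = 8 + 44 = 52
|a| = sqrt(16+16) = 5.6569
|b| = sqrt(4+121) = 11.1803
cos(theta) = 52/(sqrt(32)*sqrt(125)) = 52/sqrt(4000) = 0.822192
theta = arccos(52/sqrt(4000)) = 34.6952 degrees

a·b = 52, theta = 34.6952 deg


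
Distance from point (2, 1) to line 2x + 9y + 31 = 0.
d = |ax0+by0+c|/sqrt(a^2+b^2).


|2*2 + 9*1 + 31| = |44| = 44
sqrt(4 + 81) = sqrt(85) = 9.2195
d = 44/sqrt(85) = 4.7725

4.7725


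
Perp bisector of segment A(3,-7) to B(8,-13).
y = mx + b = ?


Midpoint = (5.5, -10)
Slope of AB = dy/dx = -6/5 = -1.2000
Perp slope = -dx/dy = 5/6 = 0.8333
b = My - (perp slope)*Mx = -10 + (5*5.5)/(-6) = -10 - 4.5833 = -14.5833

y = 0.8333x - 14.5833


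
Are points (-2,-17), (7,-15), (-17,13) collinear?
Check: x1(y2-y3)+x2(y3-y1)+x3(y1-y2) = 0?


-2*(-15-13) + 7*(13+ 17) - 17*(-17+ 15)
= 56 + 210 + 34 = 300

No, not collinear (determinant = 300)


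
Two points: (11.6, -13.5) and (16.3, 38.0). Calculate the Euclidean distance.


dx = 16.3 - 11.6 = 4.7
dy = 38.0 + 13.5 = 51.5
d = sqrt(22.09 + 2652.25) = sqrt(2674.34) = 51.7140

51.7140


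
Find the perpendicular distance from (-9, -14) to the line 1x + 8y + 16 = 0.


|1*(-9) + 8*(-14) + 16| = |-105| = 105
sqrt(1 + 64) = sqrt(65) = 8.0623
d = 105/sqrt(65) = 13.0236

13.0236


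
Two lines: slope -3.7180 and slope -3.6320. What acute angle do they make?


m1-m2 = -0.086
1+m1*m2 = 14.503776
tan(theta) = |-0.086/14.503776| = 0.005929
theta = arctan(|-0.086/14.503776|) = 0.3397 degrees (acute angle)

0.3397 degrees


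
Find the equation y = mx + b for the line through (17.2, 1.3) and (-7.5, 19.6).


m = (18.3)/(-24.7) = -0.7409
b = y1 - m*x1 = 1.3 - (18.3*17.2)/(-24.7) = 1.3 + 12.7433 = 14.0433

y = -0.7409x + 14.0433


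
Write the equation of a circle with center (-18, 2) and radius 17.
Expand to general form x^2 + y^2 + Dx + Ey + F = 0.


(x+ 18)^2 + (y-2)^2 = 17^2
D = -2h = 36, E = -2k = -4
F = h^2+k^2-r^2 = 324+4-289 = 39

x^2 + y^2 + 36x - 4y + 39 = 0


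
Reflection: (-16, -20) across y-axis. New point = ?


Reflection rule for y-axis: (-x, y)
(-16, -20) -> (16, -20)

(16, -20)


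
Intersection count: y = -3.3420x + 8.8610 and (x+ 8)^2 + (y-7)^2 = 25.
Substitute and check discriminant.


Substitute y = -3.3420x + 8.8610: (x+ 8)^2 + (-3.3420x+8.8610-7)^2 = 25
Expand to Ax^2 + Bx + C = 0, where b-k = 1.861
A = 1+m^2 = 12.168964
B = 2(m(b-k) - h) = 2(-3.3420*1.861 + 8) = 3.561076
C = h^2 + (b-k)^2 - r^2 = 64 + 3.463321 - 25 = 42.463321
disc = B^2-4AC = 12.6813 - 2066.9385 = -2054.2572
disc < 0

0 intersection points


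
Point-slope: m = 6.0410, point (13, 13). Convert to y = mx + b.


y - 13 = 6.0410(x - 13)
y = 6.0410x + 13 - 6.0410*13
y = 6.0410x - 65.5330

y = 6.0410x - 65.5330


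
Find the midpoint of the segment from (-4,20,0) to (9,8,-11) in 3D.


Mx = (-4+9)/2 = 2.5000
My = (20+8)/2 = 14.0000
Mz = (0- 11)/2 = -5.5000

M = (2.5000, 14.0000, -5.5000)


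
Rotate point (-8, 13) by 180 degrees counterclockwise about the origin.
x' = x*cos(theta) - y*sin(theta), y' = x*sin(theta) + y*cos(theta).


cos(180) = -1, sin(180) = 0
x' = -8*(-1) - 13*0 = 8
y' = -8*0 + 13*(-1) = -13

(8, -13)


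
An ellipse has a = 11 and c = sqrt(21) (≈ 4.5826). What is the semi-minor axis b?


b^2 = 11^2 - (sqrt(21))^2 = 121 - 21 = 100
b = sqrt(100) = 10

b = 10


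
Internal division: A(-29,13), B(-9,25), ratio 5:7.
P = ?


Px = (5*(-9) + 7*(-29))/12 = -248/12 = -20.6667
Py = (5*25 + 7*13)/12 = 216/12 = 18.0000

P = (-20.6667, 18.0000)


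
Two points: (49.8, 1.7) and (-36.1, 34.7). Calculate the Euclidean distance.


dx = -36.1 - 49.8 = -85.9
dy = 34.7 - 1.7 = 33.0
d = sqrt(7378.81 + 1089.0) = sqrt(8467.81) = 92.0207

92.0207


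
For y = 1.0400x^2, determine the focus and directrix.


a = 1.0400
1/(4a) = 0.2404
Focus = (0, 0.2404)
Directrix: y = -0.2404

Focus = (0, 0.2404), Directrix: y = -0.2404


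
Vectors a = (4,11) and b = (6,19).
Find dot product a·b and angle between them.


a·b = 4*6 + 11*19 = 24 + 209 = 233
|a| = sqrt(16+121) = 11.7047
|b| = sqrt(36+361) = 19.9249
cos(theta) = 233/(sqrt(137)*sqrt(397)) = 233/sqrt(54389) = 0.999080
theta = arccos(233/sqrt(54389)) = 2.4575 degrees

a·b = 233, theta = 2.4575 deg


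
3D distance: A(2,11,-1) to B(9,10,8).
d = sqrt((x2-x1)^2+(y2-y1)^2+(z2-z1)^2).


dx=7, dy=-1, dz=9
d = sqrt(49+1+81) = sqrt(131) = 11.4455

11.4455


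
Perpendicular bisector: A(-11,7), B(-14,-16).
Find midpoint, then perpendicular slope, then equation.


Midpoint = (-12.5, -4.5)
Slope of AB = dy/dx = -23/(-3) = 7.6667
Perp slope = -dx/dy = -3/23 = -0.1304
b = My - (perp slope)*Mx = -4.5 + (-3*(-12.5))/(-23) = -4.5 - 1.6304 = -6.1304

y = -0.1304x - 6.1304


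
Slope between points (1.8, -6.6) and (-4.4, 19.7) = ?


dy = 19.7 + 6.6 = 26.3
dx = -4.4 - 1.8 = -6.2
m = 26.3/(-6.2) = -4.2419

m = -4.2419


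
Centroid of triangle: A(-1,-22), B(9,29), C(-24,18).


Gx = (-1+9- 24)/3 = -16/3 = -5.3333
Gy = (-22+29+18)/3 = 25/3 = 8.3333

G = (-5.3333, 8.3333)


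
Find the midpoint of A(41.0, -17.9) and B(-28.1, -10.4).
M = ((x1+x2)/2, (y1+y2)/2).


Mx = (41.0 - 28.1)/2 = 12.9/2 = 6.4500
My = (-17.9 - 10.4)/2 = -28.3/2 = -14.1500

(6.4500, -14.1500)


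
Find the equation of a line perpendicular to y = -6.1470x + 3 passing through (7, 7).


Perpendicular slope = -1/m1 = -1/(-6.1470) = 0.1627
b2 = y0 - m2*x0 = 7 + 7/(-6.1470) = 7 - 1.1388 = 5.8612

y = 0.1627x + 5.8612


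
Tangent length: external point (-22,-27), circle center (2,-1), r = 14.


d = sqrt((-22-2)^2 + (-27+ 1)^2) = sqrt(576+676) = 35.3836
L = sqrt(1252.0000 - 196) = sqrt(1056.0000) = 32.4962

32.4962


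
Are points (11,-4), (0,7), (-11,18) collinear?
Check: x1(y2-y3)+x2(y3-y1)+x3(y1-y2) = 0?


11*(7-18) + 0*(18+ 4) - 11*(-4-7)
= -121 + 0 + 121 = 0

Yes, collinear (determinant = 0)


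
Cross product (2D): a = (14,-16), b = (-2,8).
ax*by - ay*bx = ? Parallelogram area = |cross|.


cross = 14*8 + 16*(-2) = 112 - 32 = 80
Parallelogram area = |80| = 80

cross = 80, parallelogram area = 80


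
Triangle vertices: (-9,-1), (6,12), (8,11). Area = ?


-9*(12-11) = -9
6*(11+ 1) = 72
8*(-1-12) = -104
sum = -41
Area = |-41|/2 = 20.5000

20.5000 sq units


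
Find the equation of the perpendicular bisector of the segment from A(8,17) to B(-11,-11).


Midpoint = (-1.5, 3)
Slope of AB = dy/dx = -28/(-19) = 1.4737
Perp slope = -dx/dy = -19/28 = -0.6786
b = My - (perp slope)*Mx = 3 + (-19*(-1.5))/(-28) = 3 - 1.0179 = 1.9821

y = -0.6786x + 1.9821


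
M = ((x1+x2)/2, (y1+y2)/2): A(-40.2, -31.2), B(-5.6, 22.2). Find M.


Mx = (-40.2 - 5.6)/2 = -45.8/2 = -22.9000
My = (-31.2 + 22.2)/2 = -9.0/2 = -4.5000

(-22.9000, -4.5000)


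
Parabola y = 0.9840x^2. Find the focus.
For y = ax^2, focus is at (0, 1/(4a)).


a = 0.9840
4a = 3.9360
focus = (0, 1/3.9360) = (0, 0.2541)

Focus = (0, 0.2541)


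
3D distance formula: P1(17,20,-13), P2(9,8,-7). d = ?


dx=-8, dy=-12, dz=6
d = sqrt(64+144+36) = sqrt(244) = 15.6205

15.6205


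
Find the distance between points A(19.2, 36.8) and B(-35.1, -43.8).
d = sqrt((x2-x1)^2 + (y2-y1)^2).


dx = -35.1 - 19.2 = -54.3
dy = -43.8 - 36.8 = -80.6
d = sqrt(2948.49 + 6496.36) = sqrt(9444.85) = 97.1846

97.1846


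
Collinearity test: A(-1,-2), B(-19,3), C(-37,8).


-1*(3-8) - 19*(8+ 2) - 37*(-2-3)
= 5 - 190 + 185 = 0

Yes, collinear (determinant = 0)


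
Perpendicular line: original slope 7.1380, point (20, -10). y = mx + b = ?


Perpendicular slope = -1/m1 = -1/7.1380 = -0.1401
b2 = y0 - m2*x0 = -10 + 20/7.1380 = -10 + 2.8019 = -7.1981

y = -0.1401x - 7.1981


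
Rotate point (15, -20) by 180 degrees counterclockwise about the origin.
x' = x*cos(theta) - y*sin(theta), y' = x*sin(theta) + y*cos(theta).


cos(180) = -1, sin(180) = 0
x' = 15*(-1) + 20*0 = -15
y' = 15*0 - 20*(-1) = 20

(-15, 20)


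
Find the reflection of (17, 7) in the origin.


Reflection rule for origin: (-x, -y)
(17, 7) -> (-17, -7)

(-17, -7)


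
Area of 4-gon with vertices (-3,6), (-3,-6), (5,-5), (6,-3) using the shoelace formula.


sum(xi*y_{i+1}) = -3*(-6) - 3*(-5) + 5*(-3) + 6*6 = 54
sum(yi*x_{i+1}) = 6*(-3) - 6*5 - 5*6 - 3*(-3) = -69
Area = |54 + 69|/2 = 123/2 = 61.5000

61.5000 sq units


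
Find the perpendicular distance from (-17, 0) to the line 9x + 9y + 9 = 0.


|9*(-17) + 9*0 + 9| = |-144| = 144
sqrt(81 + 81) = sqrt(162) = 12.7279
d = 144/sqrt(162) = 11.3137

11.3137


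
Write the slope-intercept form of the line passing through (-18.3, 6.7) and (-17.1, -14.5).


m = (-21.2)/(1.2) = -17.6667
b = y1 - m*x1 = 6.7 - (-21.2*(-18.3))/(1.2) = 6.7 - 323.3000 = -316.6000

y = -17.6667x - 316.6000


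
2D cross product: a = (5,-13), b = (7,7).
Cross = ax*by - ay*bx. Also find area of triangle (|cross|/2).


cross = 5*7 + 13*7 = 35 + 91 = 126
Triangle area = |126|/2 = 126/2 = 63.0000

cross = 126, triangle area = 63.0000


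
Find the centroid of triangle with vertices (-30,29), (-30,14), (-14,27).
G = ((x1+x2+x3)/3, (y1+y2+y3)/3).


Gx = (-30- 30- 14)/3 = -74/3 = -24.6667
Gy = (29+14+27)/3 = 70/3 = 23.3333

G = (-24.6667, 23.3333)


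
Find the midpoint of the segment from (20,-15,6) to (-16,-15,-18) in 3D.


Mx = (20- 16)/2 = 2.0000
My = (-15- 15)/2 = -15.0000
Mz = (6- 18)/2 = -6.0000

M = (2.0000, -15.0000, -6.0000)


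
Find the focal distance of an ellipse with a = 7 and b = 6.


c^2 = 7^2 - 6^2 = 49 - 36 = 13
c = sqrt(13) = 3.6056

c = 3.6056


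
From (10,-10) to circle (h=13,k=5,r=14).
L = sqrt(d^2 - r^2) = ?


d = sqrt((10-13)^2 + (-10-5)^2) = sqrt(9+225) = 15.2971
L = sqrt(234.0000 - 196) = sqrt(38.0000) = 6.1644

6.1644


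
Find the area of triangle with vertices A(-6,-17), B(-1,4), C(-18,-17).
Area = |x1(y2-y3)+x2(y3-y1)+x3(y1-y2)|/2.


-6*(4+ 17) = -126
-1*(-17+ 17) = 0
-18*(-17-4) = 378
sum = 252
Area = |252|/2 = 126.0000

126.0000 sq units


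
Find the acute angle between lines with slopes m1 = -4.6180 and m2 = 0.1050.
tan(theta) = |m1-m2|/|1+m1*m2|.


m1-m2 = -4.723
1+m1*m2 = 0.51511
tan(theta) = |-4.723/0.51511| = 9.168915
theta = arctan(|-4.723/0.51511|) = 83.7757 degrees (acute angle)

83.7757 degrees


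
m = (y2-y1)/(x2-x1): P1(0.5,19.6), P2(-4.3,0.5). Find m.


dy = 0.5 - 19.6 = -19.1
dx = -4.3 - 0.5 = -4.8
m = -19.1/(-4.8) = 3.9792

m = 3.9792


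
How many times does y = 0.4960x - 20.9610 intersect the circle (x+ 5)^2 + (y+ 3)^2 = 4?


Substitute y = 0.4960x - 20.9610: (x+ 5)^2 + (0.4960x- 20.9610+ 3)^2 = 4
Expand to Ax^2 + Bx + C = 0, where b-k = -17.961
A = 1+m^2 = 1.246016
B = 2(m(b-k) - h) = 2(0.4960*(-17.961) + 5) = -7.817312
C = h^2 + (b-k)^2 - r^2 = 25 + 322.597521 - 4 = 343.597521
disc = B^2-4AC = 61.1104 - 1712.5120 = -1651.4016
disc < 0

0 intersection points


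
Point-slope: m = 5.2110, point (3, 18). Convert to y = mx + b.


y - 18 = 5.2110(x - 3)
y = 5.2110x + 18 - 5.2110*3
y = 5.2110x + 2.3670

y = 5.2110x + 2.3670


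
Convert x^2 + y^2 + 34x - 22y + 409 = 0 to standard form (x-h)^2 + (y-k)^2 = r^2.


h = -D/2 = -34/2 = -17
k = -E/2 = 22/2 = 11
r^2 = h^2 + k^2 - F = 289 + 121 - 409 = 1
r = 1

Center (-17, 11), radius = 1


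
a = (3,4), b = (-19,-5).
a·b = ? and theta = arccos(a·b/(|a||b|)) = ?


a·b = 3*(-19) + 4*(-5) = -57 - 20 = -77
|a| = sqrt(9+16) = 5.0000
|b| = sqrt(361+25) = 19.6469
cos(theta) = -77/(sqrt(25)*sqrt(386)) = -77/sqrt(9650) = -0.783839
theta = arccos(-77/sqrt(9650)) = 141.6135 degrees

a·b = -77, theta = 141.6135 deg


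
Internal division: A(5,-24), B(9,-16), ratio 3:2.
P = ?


Px = (3*9 + 2*5)/5 = 37/5 = 7.4000
Py = (3*(-16) + 2*(-24))/5 = -96/5 = -19.2000

P = (7.4000, -19.2000)


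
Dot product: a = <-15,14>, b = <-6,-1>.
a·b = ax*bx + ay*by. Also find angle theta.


a·b = -15*(-6) + 14*(-1) = 90 - 14 = 76
|a| = sqrt(225+196) = 20.5183
|b| = sqrt(36+1) = 6.0828
cos(theta) = 76/(sqrt(421)*sqrt(37)) = 76/sqrt(15577) = 0.608936
theta = arccos(76/sqrt(15577)) = 52.4874 degrees

a·b = 76, theta = 52.4874 deg


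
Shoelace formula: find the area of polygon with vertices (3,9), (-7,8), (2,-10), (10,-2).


sum(xi*y_{i+1}) = 3*8 - 7*(-10) + 2*(-2) + 10*9 = 180
sum(yi*x_{i+1}) = 9*(-7) + 8*2 - 10*10 - 2*3 = -153
Area = |180 + 153|/2 = 333/2 = 166.5000

166.5000 sq units


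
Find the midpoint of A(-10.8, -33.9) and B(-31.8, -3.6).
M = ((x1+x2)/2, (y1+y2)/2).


Mx = (-10.8 - 31.8)/2 = -42.6/2 = -21.3000
My = (-33.9 - 3.6)/2 = -37.5/2 = -18.7500

(-21.3000, -18.7500)


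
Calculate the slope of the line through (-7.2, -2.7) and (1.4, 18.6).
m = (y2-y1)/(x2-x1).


dy = 18.6 + 2.7 = 21.3
dx = 1.4 + 7.2 = 8.6
m = 21.3/8.6 = 2.4767

m = 2.4767


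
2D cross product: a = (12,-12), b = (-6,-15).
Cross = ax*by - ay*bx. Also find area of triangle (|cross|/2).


cross = 12*(-15) + 12*(-6) = -180 - 72 = -252
Triangle area = |-252|/2 = 252/2 = 126.0000

cross = -252, triangle area = 126.0000


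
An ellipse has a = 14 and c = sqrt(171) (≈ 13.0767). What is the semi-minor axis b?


b^2 = 14^2 - (sqrt(171))^2 = 196 - 171 = 25
b = sqrt(25) = 5

b = 5


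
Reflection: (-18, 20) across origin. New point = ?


Reflection rule for origin: (-x, -y)
(-18, 20) -> (18, -20)

(18, -20)


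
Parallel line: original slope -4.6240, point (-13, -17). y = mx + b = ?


Parallel lines have equal slopes.
m2 = -4.6240
b2 = -17 + 4.6240*(-13) = -77.1120

y = -4.6240x - 77.1120


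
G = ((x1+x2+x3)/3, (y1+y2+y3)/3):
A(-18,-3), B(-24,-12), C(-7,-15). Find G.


Gx = (-18- 24- 7)/3 = -49/3 = -16.3333
Gy = (-3- 12- 15)/3 = -30/3 = -10.0000

G = (-16.3333, -10.0000)


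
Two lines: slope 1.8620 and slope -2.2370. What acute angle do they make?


m1-m2 = 4.099
1+m1*m2 = -3.165294
tan(theta) = |4.099/(-3.165294)| = 1.294982
theta = arctan(|4.099/(-3.165294)|) = 52.3243 degrees (acute angle)

52.3243 degrees


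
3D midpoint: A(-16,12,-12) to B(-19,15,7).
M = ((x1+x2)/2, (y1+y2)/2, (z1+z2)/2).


Mx = (-16- 19)/2 = -17.5000
My = (12+15)/2 = 13.5000
Mz = (-12+7)/2 = -2.5000

M = (-17.5000, 13.5000, -2.5000)


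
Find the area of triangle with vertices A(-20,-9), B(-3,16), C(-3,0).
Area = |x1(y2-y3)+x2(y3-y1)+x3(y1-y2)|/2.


-20*(16-0) = -320
-3*(0+ 9) = -27
-3*(-9-16) = 75
sum = -272
Area = |-272|/2 = 136.0000

136.0000 sq units


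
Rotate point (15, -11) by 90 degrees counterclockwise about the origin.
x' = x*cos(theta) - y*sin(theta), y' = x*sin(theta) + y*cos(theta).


cos(90) = 0, sin(90) = 1
x' = 15*0 + 11*1 = 11
y' = 15*1 - 11*0 = 15

(11, 15)


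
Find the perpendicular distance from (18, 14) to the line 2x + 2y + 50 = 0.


|2*18 + 2*14 + 50| = |114| = 114
sqrt(4 + 4) = sqrt(8) = 2.8284
d = 114/sqrt(8) = 40.3051

40.3051


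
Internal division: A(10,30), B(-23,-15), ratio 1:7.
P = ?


Px = (1*(-23) + 7*10)/8 = 47/8 = 5.8750
Py = (1*(-15) + 7*30)/8 = 195/8 = 24.3750

P = (5.8750, 24.3750)


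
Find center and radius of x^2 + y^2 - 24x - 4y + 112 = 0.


h = -D/2 = 24/2 = 12
k = -E/2 = 4/2 = 2
r^2 = h^2 + k^2 - F = 144 + 4 - 112 = 36
r = 6

Center (12, 2), radius = 6


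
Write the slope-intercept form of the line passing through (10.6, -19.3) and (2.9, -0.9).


m = (18.4)/(-7.7) = -2.3896
b = y1 - m*x1 = -19.3 - (18.4*10.6)/(-7.7) = -19.3 + 25.3299 = 6.0299

y = -2.3896x + 6.0299


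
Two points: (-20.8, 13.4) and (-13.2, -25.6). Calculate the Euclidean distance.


dx = -13.2 + 20.8 = 7.6
dy = -25.6 - 13.4 = -39.0
d = sqrt(57.76 + 1521.0) = sqrt(1578.76) = 39.7336

39.7336


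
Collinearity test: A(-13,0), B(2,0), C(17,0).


-13*(0-0) + 2*(0-0) + 17*(0-0)
= 0 + 0 + 0 = 0

Yes, collinear (determinant = 0)


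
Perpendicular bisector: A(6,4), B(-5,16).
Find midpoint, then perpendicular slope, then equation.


Midpoint = (0.5, 10)
Slope of AB = dy/dx = 12/(-11) = -1.0909
Perp slope = -dx/dy = 11/12 = 0.9167
b = My - (perp slope)*Mx = 10 + (-11*0.5)/12 = 10 - 0.4583 = 9.5417

y = 0.9167x + 9.5417


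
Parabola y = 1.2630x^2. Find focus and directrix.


a = 1.2630
1/(4a) = 0.1979
Focus = (0, 0.1979)
Directrix: y = -0.1979

Focus = (0, 0.1979), Directrix: y = -0.1979


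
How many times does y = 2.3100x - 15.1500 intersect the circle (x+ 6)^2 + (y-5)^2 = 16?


Substitute y = 2.3100x - 15.1500: (x+ 6)^2 + (2.3100x- 15.1500-5)^2 = 16
Expand to Ax^2 + Bx + C = 0, where b-k = -20.15
A = 1+m^2 = 6.3361
B = 2(m(b-k) - h) = 2(2.3100*(-20.15) + 6) = -81.093
C = h^2 + (b-k)^2 - r^2 = 36 + 406.0225 - 16 = 426.0225
disc = B^2-4AC = 6576.0746 - 10797.2846 = -4221.2100
disc < 0

0 intersection points


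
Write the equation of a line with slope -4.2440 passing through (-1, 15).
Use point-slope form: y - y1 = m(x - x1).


y - 15 = -4.2440(x + 1)
y = -4.2440x + 15 + 4.2440*(-1)
y = -4.2440x + 10.7560

y = -4.2440x + 10.7560


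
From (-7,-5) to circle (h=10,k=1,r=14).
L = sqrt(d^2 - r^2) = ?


d = sqrt((-7-10)^2 + (-5-1)^2) = sqrt(289+36) = 18.0278
L = sqrt(325.0000 - 196) = sqrt(129.0000) = 11.3578

11.3578


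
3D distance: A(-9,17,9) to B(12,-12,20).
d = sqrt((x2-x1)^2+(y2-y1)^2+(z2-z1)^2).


dx=21, dy=-29, dz=11
d = sqrt(441+841+121) = sqrt(1403) = 37.4566

37.4566


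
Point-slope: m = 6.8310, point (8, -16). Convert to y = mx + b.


y + 16 = 6.8310(x - 8)
y = 6.8310x - 16 - 6.8310*8
y = 6.8310x - 70.6480

y = 6.8310x - 70.6480


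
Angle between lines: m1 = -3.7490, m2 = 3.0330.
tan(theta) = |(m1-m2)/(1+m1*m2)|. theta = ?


m1-m2 = -6.782
1+m1*m2 = -10.370717
tan(theta) = |-6.782/(-10.370717)| = 0.653957
theta = arctan(|-6.782/(-10.370717)|) = 33.1829 degrees (acute angle)

33.1829 degrees


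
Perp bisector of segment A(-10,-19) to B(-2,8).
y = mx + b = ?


Midpoint = (-6, -5.5)
Slope of AB = dy/dx = 27/8 = 3.3750
Perp slope = -dx/dy = -8/27 = -0.2963
b = My - (perp slope)*Mx = -5.5 + (8*(-6))/27 = -5.5 - 1.7778 = -7.2778

y = -0.2963x - 7.2778
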